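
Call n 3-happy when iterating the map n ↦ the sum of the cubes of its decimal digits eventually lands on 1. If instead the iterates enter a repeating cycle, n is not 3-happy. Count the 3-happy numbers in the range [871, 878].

871: 871 → 856 → 853 → 664 → 496 → 1009 → 730 → 370 → 370  (repeats 370)
872: 872 → 863 → 755 → 593 → 881 → 1025 → 134 → 92 → 737 → 713 → 371 → 371  (repeats 371)
873: 873 → 882 → 1032 → 36 → 243 → 99 → 1458 → 702 → 351 → 153 → 153  (repeats 153)
874: 874 → 919 → 1459 → 919  (repeats 919)
875: 875 → 980 → 1241 → 74 → 407 → 407  (repeats 407)
876: 876 → 1071 → 345 → 216 → 225 → 141 → 66 → 432 → 99 → 1458 → 702 → 351 → 153 → 153  (repeats 153)
877: 877 → 1198 → 1243 → 100 → 1  (reaches 1)
878: 878 → 1367 → 587 → 980 → 1241 → 74 → 407 → 407  (repeats 407)
3-happy: 877

1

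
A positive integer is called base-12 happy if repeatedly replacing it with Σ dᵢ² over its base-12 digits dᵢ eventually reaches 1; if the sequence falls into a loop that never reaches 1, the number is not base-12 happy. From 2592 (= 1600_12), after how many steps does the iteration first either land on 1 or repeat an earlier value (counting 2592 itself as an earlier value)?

2592 = (1,6,0,0)_12 → 1² + 6² + 0² + 0² = 37
37 = (3,1)_12 → 3² + 1² = 10
10 = (10)_12 → 10² = 100
100 = (8,4)_12 → 8² + 4² = 80
80 = (6,8)_12 → 6² + 8² = 100  — 100 repeats.
That took 5 steps.

5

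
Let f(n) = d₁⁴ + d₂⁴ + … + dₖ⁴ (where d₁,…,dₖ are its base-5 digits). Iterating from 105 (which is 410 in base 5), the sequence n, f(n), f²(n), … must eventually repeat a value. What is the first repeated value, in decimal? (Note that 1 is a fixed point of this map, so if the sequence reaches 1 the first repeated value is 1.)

593

105 = (4,1,0)_5 → 4⁴ + 1⁴ + 0⁴ = 256 + 1 + 0 = 257
257 = (2,0,1,2)_5 → 2⁴ + 0⁴ + 1⁴ + 2⁴ = 16 + 0 + 1 + 16 = 33
33 = (1,1,3)_5 → 1⁴ + 1⁴ + 3⁴ = 1 + 1 + 81 = 83
83 = (3,1,3)_5 → 3⁴ + 1⁴ + 3⁴ = 81 + 1 + 81 = 163
163 = (1,1,2,3)_5 → 1⁴ + 1⁴ + 2⁴ + 3⁴ = 1 + 1 + 16 + 81 = 99
99 = (3,4,4)_5 → 3⁴ + 4⁴ + 4⁴ = 81 + 256 + 256 = 593
593 = (4,3,3,3)_5 → 4⁴ + 3⁴ + 3⁴ + 3⁴ = 256 + 81 + 81 + 81 = 499
499 = (3,4,4,4)_5 → 3⁴ + 4⁴ + 4⁴ + 4⁴ = 81 + 256 + 256 + 256 = 849
849 = (1,1,3,4,4)_5 → 1⁴ + 1⁴ + 3⁴ + 4⁴ + 4⁴ = 1 + 1 + 81 + 256 + 256 = 595
595 = (4,3,4,0)_5 → 4⁴ + 3⁴ + 4⁴ + 0⁴ = 256 + 81 + 256 + 0 = 593  — 593 already appeared earlier.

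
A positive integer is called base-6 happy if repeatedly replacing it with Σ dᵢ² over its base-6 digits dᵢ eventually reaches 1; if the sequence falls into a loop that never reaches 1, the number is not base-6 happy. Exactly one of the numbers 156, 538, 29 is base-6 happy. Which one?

156: 156 → 20 → 13 → 5 → 25 → 17 → 29 → 41 → 26 → 20  — repeats 20 (not base-6 happy)
538: 538 → 49 → 6 → 1  — reaches 1 (base-6 happy)
29: 29 → 41 → 26 → 20 → 13 → 5 → 25 → 17 → 29  — repeats 29 (not base-6 happy)

538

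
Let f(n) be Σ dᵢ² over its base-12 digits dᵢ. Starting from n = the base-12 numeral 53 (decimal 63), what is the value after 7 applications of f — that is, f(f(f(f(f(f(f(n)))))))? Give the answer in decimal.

63 = (5,3)_12 → 5² + 3² = 34
34 = (2,10)_12 → 2² + 10² = 104
104 = (8,8)_12 → 8² + 8² = 128
128 = (10,8)_12 → 10² + 8² = 164
164 = (1,1,8)_12 → 1² + 1² + 8² = 66
66 = (5,6)_12 → 5² + 6² = 61
61 = (5,1)_12 → 5² + 1² = 26

26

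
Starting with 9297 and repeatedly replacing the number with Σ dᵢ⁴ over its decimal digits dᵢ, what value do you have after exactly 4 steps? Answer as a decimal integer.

9297 → 9⁴ + 2⁴ + 9⁴ + 7⁴ = 6561 + 16 + 6561 + 2401 = 15539
15539 → 1⁴ + 5⁴ + 5⁴ + 3⁴ + 9⁴ = 1 + 625 + 625 + 81 + 6561 = 7893
7893 → 7⁴ + 8⁴ + 9⁴ + 3⁴ = 2401 + 4096 + 6561 + 81 = 13139
13139 → 1⁴ + 3⁴ + 1⁴ + 3⁴ + 9⁴ = 1 + 81 + 1 + 81 + 6561 = 6725

6725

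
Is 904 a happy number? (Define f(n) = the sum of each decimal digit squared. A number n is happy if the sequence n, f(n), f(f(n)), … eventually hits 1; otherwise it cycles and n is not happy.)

happy

904 → 9² + 0² + 4² = 81 + 0 + 16 = 97
97 → 9² + 7² = 81 + 49 = 130
130 → 1² + 3² + 0² = 1 + 9 + 0 = 10
10 → 1² + 0² = 1 + 0 = 1  — reached 1.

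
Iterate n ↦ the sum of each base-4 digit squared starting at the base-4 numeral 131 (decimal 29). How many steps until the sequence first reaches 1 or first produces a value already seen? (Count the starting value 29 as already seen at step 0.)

6

29 = (1,3,1)_4 → 11
11 = (2,3)_4 → 13
13 = (3,1)_4 → 10
10 = (2,2)_4 → 8
8 = (2,0)_4 → 4
4 = (1,0)_4 → 1  — reached 1.
That took 6 steps.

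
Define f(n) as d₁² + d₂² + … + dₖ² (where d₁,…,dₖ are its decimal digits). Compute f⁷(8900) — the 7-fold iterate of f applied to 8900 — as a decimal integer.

58

8900 → 8² + 9² + 0² + 0² = 64 + 81 + 0 + 0 = 145
145 → 1² + 4² + 5² = 1 + 16 + 25 = 42
42 → 4² + 2² = 16 + 4 = 20
20 → 2² + 0² = 4 + 0 = 4
4 → 4² = 16
16 → 1² + 6² = 1 + 36 = 37
37 → 3² + 7² = 9 + 49 = 58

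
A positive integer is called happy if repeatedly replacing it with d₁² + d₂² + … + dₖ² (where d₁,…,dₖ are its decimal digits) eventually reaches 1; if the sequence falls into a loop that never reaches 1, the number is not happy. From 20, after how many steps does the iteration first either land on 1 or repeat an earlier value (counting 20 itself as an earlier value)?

20 → 2² + 0² = 4 + 0 = 4
4 → 4² = 16
16 → 1² + 6² = 1 + 36 = 37
37 → 3² + 7² = 9 + 49 = 58
58 → 5² + 8² = 25 + 64 = 89
89 → 8² + 9² = 64 + 81 = 145
145 → 1² + 4² + 5² = 1 + 16 + 25 = 42
42 → 4² + 2² = 16 + 4 = 20  — 20 repeats.
That took 8 steps.

8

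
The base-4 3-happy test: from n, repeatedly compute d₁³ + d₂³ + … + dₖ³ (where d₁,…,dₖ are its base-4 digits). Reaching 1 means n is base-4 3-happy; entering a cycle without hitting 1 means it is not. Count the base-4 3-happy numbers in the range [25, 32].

25: 25 → 10 → 16 → 1  (reaches 1)
26: 26 → 17 → 2 → 8 → 8  (repeats 8)
27: 27 → 36 → 9 → 9  (repeats 9)
28: 28 → 28  (repeats 28)
29: 29 → 29  (repeats 29)
30: 30 → 36 → 9 → 9  (repeats 9)
31: 31 → 55 → 55  (repeats 55)
32: 32 → 8 → 8  (repeats 8)
base-4 3-happy: 25

1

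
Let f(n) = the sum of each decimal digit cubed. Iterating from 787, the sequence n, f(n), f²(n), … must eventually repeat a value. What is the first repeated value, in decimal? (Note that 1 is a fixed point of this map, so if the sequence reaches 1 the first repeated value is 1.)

787 → 1198
1198 → 1243
1243 → 100
100 → 1  — reached the fixed point 1.
1 → 1, so 1 is the first repeated value.

1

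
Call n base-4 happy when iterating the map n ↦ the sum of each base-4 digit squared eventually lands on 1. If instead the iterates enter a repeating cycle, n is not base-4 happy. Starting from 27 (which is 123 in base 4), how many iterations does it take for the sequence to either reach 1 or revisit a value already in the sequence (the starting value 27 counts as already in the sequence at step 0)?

6

27 = (1,2,3)_4 → 1² + 2² + 3² = 1 + 4 + 9 = 14
14 = (3,2)_4 → 3² + 2² = 9 + 4 = 13
13 = (3,1)_4 → 3² + 1² = 9 + 1 = 10
10 = (2,2)_4 → 2² + 2² = 4 + 4 = 8
8 = (2,0)_4 → 2² + 0² = 4 + 0 = 4
4 = (1,0)_4 → 1² + 0² = 1 + 0 = 1  — reached 1.
That took 6 steps.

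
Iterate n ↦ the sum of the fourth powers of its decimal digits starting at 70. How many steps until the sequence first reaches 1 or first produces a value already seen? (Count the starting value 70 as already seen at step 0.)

70 → 7⁴ + 0⁴ = 2401
2401 → 2⁴ + 4⁴ + 0⁴ + 1⁴ = 273
273 → 2⁴ + 7⁴ + 3⁴ = 2498
2498 → 2⁴ + 4⁴ + 9⁴ + 8⁴ = 10929
10929 → 1⁴ + 0⁴ + 9⁴ + 2⁴ + 9⁴ = 13139
13139 → 1⁴ + 3⁴ + 1⁴ + 3⁴ + 9⁴ = 6725
6725 → 6⁴ + 7⁴ + 2⁴ + 5⁴ = 4338
4338 → 4⁴ + 3⁴ + 3⁴ + 8⁴ = 4514
4514 → 4⁴ + 5⁴ + 1⁴ + 4⁴ = 1138
1138 → 1⁴ + 1⁴ + 3⁴ + 8⁴ = 4179
4179 → 4⁴ + 1⁴ + 7⁴ + 9⁴ = 9219
9219 → 9⁴ + 2⁴ + 1⁴ + 9⁴ = 13139  — 13139 repeats.
That took 12 steps.

12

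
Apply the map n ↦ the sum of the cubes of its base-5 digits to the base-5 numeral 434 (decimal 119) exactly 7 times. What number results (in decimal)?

119 = (4,3,4)_5 → 4³ + 3³ + 4³ = 64 + 27 + 64 = 155
155 = (1,1,1,0)_5 → 1³ + 1³ + 1³ + 0³ = 1 + 1 + 1 + 0 = 3
3 = (3)_5 → 3³ = 27
27 = (1,0,2)_5 → 1³ + 0³ + 2³ = 1 + 0 + 8 = 9
9 = (1,4)_5 → 1³ + 4³ = 1 + 64 = 65
65 = (2,3,0)_5 → 2³ + 3³ + 0³ = 8 + 27 + 0 = 35
35 = (1,2,0)_5 → 1³ + 2³ + 0³ = 1 + 8 + 0 = 9

9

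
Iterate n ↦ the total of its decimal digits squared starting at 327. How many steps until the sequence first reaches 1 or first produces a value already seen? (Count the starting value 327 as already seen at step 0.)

11

327 → 3² + 2² + 7² = 9 + 4 + 49 = 62
62 → 6² + 2² = 36 + 4 = 40
40 → 4² + 0² = 16 + 0 = 16
16 → 1² + 6² = 1 + 36 = 37
37 → 3² + 7² = 9 + 49 = 58
58 → 5² + 8² = 25 + 64 = 89
89 → 8² + 9² = 64 + 81 = 145
145 → 1² + 4² + 5² = 1 + 16 + 25 = 42
42 → 4² + 2² = 16 + 4 = 20
20 → 2² + 0² = 4 + 0 = 4
4 → 4² = 16  — 16 repeats.
That took 11 steps.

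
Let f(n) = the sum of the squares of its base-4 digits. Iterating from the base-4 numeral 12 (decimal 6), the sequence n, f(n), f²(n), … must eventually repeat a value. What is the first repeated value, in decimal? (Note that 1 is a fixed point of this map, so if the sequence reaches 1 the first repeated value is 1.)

6 = (1,2)_4 → 5
5 = (1,1)_4 → 2
2 = (2)_4 → 4
4 = (1,0)_4 → 1  — reached the fixed point 1.
1 → 1, so 1 is the first repeated value.

1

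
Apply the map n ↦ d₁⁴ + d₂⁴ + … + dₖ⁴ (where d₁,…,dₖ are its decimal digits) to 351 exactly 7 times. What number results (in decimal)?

351 → 3⁴ + 5⁴ + 1⁴ = 81 + 625 + 1 = 707
707 → 7⁴ + 0⁴ + 7⁴ = 2401 + 0 + 2401 = 4802
4802 → 4⁴ + 8⁴ + 0⁴ + 2⁴ = 256 + 4096 + 0 + 16 = 4368
4368 → 4⁴ + 3⁴ + 6⁴ + 8⁴ = 256 + 81 + 1296 + 4096 = 5729
5729 → 5⁴ + 7⁴ + 2⁴ + 9⁴ = 625 + 2401 + 16 + 6561 = 9603
9603 → 9⁴ + 6⁴ + 0⁴ + 3⁴ = 6561 + 1296 + 0 + 81 = 7938
7938 → 7⁴ + 9⁴ + 3⁴ + 8⁴ = 2401 + 6561 + 81 + 4096 = 13139

13139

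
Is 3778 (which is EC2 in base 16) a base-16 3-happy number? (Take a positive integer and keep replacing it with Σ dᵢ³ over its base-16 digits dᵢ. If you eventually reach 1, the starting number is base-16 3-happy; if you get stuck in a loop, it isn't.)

3778 = (14,12,2)_16 → 14³ + 12³ + 2³ = 2744 + 1728 + 8 = 4480
4480 = (1,1,8,0)_16 → 1³ + 1³ + 8³ + 0³ = 1 + 1 + 512 + 0 = 514
514 = (2,0,2)_16 → 2³ + 0³ + 2³ = 8 + 0 + 8 = 16
16 = (1,0)_16 → 1³ + 0³ = 1 + 0 = 1  — reached 1.

base-16 3-happy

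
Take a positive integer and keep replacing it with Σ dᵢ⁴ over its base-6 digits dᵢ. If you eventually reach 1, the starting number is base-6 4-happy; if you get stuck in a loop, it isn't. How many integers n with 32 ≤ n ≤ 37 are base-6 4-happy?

1

32: 32 → 641 → 1522 → 259 → 4 → 256 → 258 → 3 → 81 → 98 → 288 → 17 → 641  (repeats 641)
33: 33 → 706 → 419 → 1332 → 2 → 16 → 272 → 99 → 353 → 963 → 609 → 978 → 338 → 114 → 82 → 273 → 164 → 353  (repeats 353)
34: 34 → 881 → 897 → 962 → 544 → 353 → 963 → 609 → 978 → 338 → 114 → 82 → 273 → 164 → 353  (repeats 353)
35: 35 → 1250 → 1153 → 642 → 1266 → 1251 → 1218 → 1331 → 1251  (repeats 1251)
36: 36 → 1  (reaches 1)
37: 37 → 2 → 16 → 272 → 99 → 353 → 963 → 609 → 978 → 338 → 114 → 82 → 273 → 164 → 353  (repeats 353)
base-6 4-happy: 36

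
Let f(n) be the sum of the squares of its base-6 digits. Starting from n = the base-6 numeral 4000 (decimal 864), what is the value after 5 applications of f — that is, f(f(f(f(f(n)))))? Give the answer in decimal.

25

864 = (4,0,0,0)_6 → 4² + 0² + 0² + 0² = 16 + 0 + 0 + 0 = 16
16 = (2,4)_6 → 2² + 4² = 4 + 16 = 20
20 = (3,2)_6 → 3² + 2² = 9 + 4 = 13
13 = (2,1)_6 → 2² + 1² = 4 + 1 = 5
5 = (5)_6 → 5² = 25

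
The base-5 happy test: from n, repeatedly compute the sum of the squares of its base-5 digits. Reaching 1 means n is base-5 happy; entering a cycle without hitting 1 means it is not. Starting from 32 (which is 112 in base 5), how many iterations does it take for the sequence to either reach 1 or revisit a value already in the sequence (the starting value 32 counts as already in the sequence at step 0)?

32 = (1,1,2)_5 → 1² + 1² + 2² = 1 + 1 + 4 = 6
6 = (1,1)_5 → 1² + 1² = 1 + 1 = 2
2 = (2)_5 → 2² = 4
4 = (4)_5 → 4² = 16
16 = (3,1)_5 → 3² + 1² = 9 + 1 = 10
10 = (2,0)_5 → 2² + 0² = 4 + 0 = 4  — 4 repeats.
That took 6 steps.

6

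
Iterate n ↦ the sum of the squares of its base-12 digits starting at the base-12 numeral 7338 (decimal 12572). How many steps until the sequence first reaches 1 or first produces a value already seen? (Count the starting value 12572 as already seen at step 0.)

12572 = (7,3,3,8)_12 → 7² + 3² + 3² + 8² = 131
131 = (10,11)_12 → 10² + 11² = 221
221 = (1,6,5)_12 → 1² + 6² + 5² = 62
62 = (5,2)_12 → 5² + 2² = 29
29 = (2,5)_12 → 2² + 5² = 29  — 29 repeats.
That took 5 steps.

5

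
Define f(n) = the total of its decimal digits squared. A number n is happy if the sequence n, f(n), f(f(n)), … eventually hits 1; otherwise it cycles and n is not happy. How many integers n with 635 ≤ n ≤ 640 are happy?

635: 635 → 70 → 49 → 97 → 130 → 10 → 1  — happy
636: 636 → 81 → 65 → 61 → 37 → 58 → 89 → 145 → 42 → 20 → 4 → 16 → 37  — not happy
637: 637 → 94 → 97 → 130 → 10 → 1  — happy
638: 638 → 109 → 82 → 68 → 100 → 1  — happy
639: 639 → 126 → 41 → 17 → 50 → 25 → 29 → 85 → 89 → 145 → 42 → 20 → 4 → 16 → 37 → 58 → 89  — not happy
640: 640 → 52 → 29 → 85 → 89 → 145 → 42 → 20 → 4 → 16 → 37 → 58 → 89  — not happy
happy: 635, 637, 638

3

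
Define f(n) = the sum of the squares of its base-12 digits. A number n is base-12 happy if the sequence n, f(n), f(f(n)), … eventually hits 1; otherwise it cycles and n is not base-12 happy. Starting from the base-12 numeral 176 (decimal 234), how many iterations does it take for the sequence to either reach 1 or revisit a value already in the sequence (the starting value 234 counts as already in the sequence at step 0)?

13

234 = (1,7,6)_12 → 86
86 = (7,2)_12 → 53
53 = (4,5)_12 → 41
41 = (3,5)_12 → 34
34 = (2,10)_12 → 104
104 = (8,8)_12 → 128
128 = (10,8)_12 → 164
164 = (1,1,8)_12 → 66
66 = (5,6)_12 → 61
61 = (5,1)_12 → 26
26 = (2,2)_12 → 8
8 = (8)_12 → 64
64 = (5,4)_12 → 41  — 41 repeats.
That took 13 steps.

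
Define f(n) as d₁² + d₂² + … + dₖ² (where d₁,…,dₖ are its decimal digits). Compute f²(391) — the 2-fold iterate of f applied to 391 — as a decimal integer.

391 → 3² + 9² + 1² = 9 + 81 + 1 = 91
91 → 9² + 1² = 81 + 1 = 82

82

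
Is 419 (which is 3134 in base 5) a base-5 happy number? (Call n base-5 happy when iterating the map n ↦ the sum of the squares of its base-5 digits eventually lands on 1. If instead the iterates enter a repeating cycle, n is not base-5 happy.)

419 = (3,1,3,4)_5 → 3² + 1² + 3² + 4² = 35
35 = (1,2,0)_5 → 1² + 2² + 0² = 5
5 = (1,0)_5 → 1² + 0² = 1  — reached 1.

base-5 happy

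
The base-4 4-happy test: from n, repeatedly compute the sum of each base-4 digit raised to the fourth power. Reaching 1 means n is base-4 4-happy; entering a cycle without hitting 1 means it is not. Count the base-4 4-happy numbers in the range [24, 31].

6

24: 24 → 17 → 2 → 16 → 1  — base-4 4-happy
25: 25 → 18 → 17 → 2 → 16 → 1  — base-4 4-happy
26: 26 → 33 → 17 → 2 → 16 → 1  — base-4 4-happy
27: 27 → 98 → 33 → 17 → 2 → 16 → 1  — base-4 4-happy
28: 28 → 82 → 18 → 17 → 2 → 16 → 1  — base-4 4-happy
29: 29 → 83 → 83  — not base-4 4-happy
30: 30 → 98 → 33 → 17 → 2 → 16 → 1  — base-4 4-happy
31: 31 → 163 → 113 → 83 → 83  — not base-4 4-happy
base-4 4-happy: 24, 25, 26, 27, 28, 30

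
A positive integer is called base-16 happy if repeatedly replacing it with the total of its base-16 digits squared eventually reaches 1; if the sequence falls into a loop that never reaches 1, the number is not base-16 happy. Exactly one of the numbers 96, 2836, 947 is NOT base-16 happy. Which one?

947

96: 96 → 36 → 20 → 17 → 2 → 4 → 16 → 1  — reaches 1 (base-16 happy)
2836: 2836 → 138 → 164 → 116 → 65 → 17 → 2 → 4 → 16 → 1  — reaches 1 (base-16 happy)
947: 947 → 139 → 185 → 202 → 244 → 241 → 226 → 200 → 208 → 169 → 181 → 146 → 85 → 50 → 13 → 169  — repeats 169 (not base-16 happy)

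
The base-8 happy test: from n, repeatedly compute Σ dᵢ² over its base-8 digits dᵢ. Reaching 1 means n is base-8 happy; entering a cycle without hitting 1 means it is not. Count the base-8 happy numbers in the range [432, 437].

2

432: 432 → 72 → 2 → 4 → 16 → 4  (repeats 4)
433: 433 → 73 → 3 → 9 → 2 → 4 → 16 → 4  (repeats 4)
434: 434 → 76 → 18 → 8 → 1  (reaches 1)
435: 435 → 81 → 6 → 36 → 32 → 16 → 4 → 16  (repeats 16)
436: 436 → 88 → 10 → 5 → 25 → 10  (repeats 10)
437: 437 → 97 → 18 → 8 → 1  (reaches 1)
base-8 happy: 434, 437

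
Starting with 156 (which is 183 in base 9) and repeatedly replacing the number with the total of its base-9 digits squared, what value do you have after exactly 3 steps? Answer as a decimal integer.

74

156 = (1,8,3)_9 → 1² + 8² + 3² = 1 + 64 + 9 = 74
74 = (8,2)_9 → 8² + 2² = 64 + 4 = 68
68 = (7,5)_9 → 7² + 5² = 49 + 25 = 74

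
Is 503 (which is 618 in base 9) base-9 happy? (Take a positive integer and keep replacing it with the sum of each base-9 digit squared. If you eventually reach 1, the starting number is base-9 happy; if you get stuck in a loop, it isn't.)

base-9 happy

503 = (6,1,8)_9 → 101
101 = (1,2,2)_9 → 9
9 = (1,0)_9 → 1  — reached 1.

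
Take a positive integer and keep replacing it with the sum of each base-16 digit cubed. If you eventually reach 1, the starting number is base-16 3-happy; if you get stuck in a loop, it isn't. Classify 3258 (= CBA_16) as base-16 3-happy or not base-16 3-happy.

not base-16 3-happy

3258 = (12,11,10)_16 → 12³ + 11³ + 10³ = 4059
4059 = (15,13,11)_16 → 15³ + 13³ + 11³ = 6903
6903 = (1,10,15,7)_16 → 1³ + 10³ + 15³ + 7³ = 4719
4719 = (1,2,6,15)_16 → 1³ + 2³ + 6³ + 15³ = 3600
3600 = (14,1,0)_16 → 14³ + 1³ + 0³ = 2745
2745 = (10,11,9)_16 → 10³ + 11³ + 9³ = 3060
3060 = (11,15,4)_16 → 11³ + 15³ + 4³ = 4770
4770 = (1,2,10,2)_16 → 1³ + 2³ + 10³ + 2³ = 1017
1017 = (3,15,9)_16 → 3³ + 15³ + 9³ = 4131
4131 = (1,0,2,3)_16 → 1³ + 0³ + 2³ + 3³ = 36
36 = (2,4)_16 → 2³ + 4³ = 72
72 = (4,8)_16 → 4³ + 8³ = 576
576 = (2,4,0)_16 → 2³ + 4³ + 0³ = 72  — 72 already seen; the sequence cycles without reaching 1.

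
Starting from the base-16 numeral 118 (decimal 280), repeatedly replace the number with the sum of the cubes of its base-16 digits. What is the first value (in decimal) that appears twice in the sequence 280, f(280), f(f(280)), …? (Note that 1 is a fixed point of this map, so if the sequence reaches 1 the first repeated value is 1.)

1

280 = (1,1,8)_16 → 1³ + 1³ + 8³ = 514
514 = (2,0,2)_16 → 2³ + 0³ + 2³ = 16
16 = (1,0)_16 → 1³ + 0³ = 1  — reached the fixed point 1.
1 → 1, so 1 is the first repeated value.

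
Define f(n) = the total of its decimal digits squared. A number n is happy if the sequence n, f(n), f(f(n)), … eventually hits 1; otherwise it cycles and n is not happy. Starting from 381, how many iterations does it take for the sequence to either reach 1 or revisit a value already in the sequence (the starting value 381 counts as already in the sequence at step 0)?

381 → 3² + 8² + 1² = 9 + 64 + 1 = 74
74 → 7² + 4² = 49 + 16 = 65
65 → 6² + 5² = 36 + 25 = 61
61 → 6² + 1² = 36 + 1 = 37
37 → 3² + 7² = 9 + 49 = 58
58 → 5² + 8² = 25 + 64 = 89
89 → 8² + 9² = 64 + 81 = 145
145 → 1² + 4² + 5² = 1 + 16 + 25 = 42
42 → 4² + 2² = 16 + 4 = 20
20 → 2² + 0² = 4 + 0 = 4
4 → 4² = 16
16 → 1² + 6² = 1 + 36 = 37  — 37 repeats.
That took 12 steps.

12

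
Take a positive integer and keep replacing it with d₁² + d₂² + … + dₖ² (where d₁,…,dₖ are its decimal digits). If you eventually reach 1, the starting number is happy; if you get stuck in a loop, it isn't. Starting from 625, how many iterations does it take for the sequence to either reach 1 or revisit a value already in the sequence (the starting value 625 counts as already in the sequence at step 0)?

11

625 → 6² + 2² + 5² = 36 + 4 + 25 = 65
65 → 6² + 5² = 36 + 25 = 61
61 → 6² + 1² = 36 + 1 = 37
37 → 3² + 7² = 9 + 49 = 58
58 → 5² + 8² = 25 + 64 = 89
89 → 8² + 9² = 64 + 81 = 145
145 → 1² + 4² + 5² = 1 + 16 + 25 = 42
42 → 4² + 2² = 16 + 4 = 20
20 → 2² + 0² = 4 + 0 = 4
4 → 4² = 16
16 → 1² + 6² = 1 + 36 = 37  — 37 repeats.
That took 11 steps.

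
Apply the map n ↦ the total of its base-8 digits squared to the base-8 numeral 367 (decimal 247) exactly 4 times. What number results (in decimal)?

247 = (3,6,7)_8 → 94
94 = (1,3,6)_8 → 46
46 = (5,6)_8 → 61
61 = (7,5)_8 → 74

74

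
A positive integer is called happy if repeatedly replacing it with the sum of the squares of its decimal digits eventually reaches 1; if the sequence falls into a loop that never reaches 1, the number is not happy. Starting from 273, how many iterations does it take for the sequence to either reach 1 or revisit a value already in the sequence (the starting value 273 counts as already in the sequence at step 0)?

11

273 → 2² + 7² + 3² = 4 + 49 + 9 = 62
62 → 6² + 2² = 36 + 4 = 40
40 → 4² + 0² = 16 + 0 = 16
16 → 1² + 6² = 1 + 36 = 37
37 → 3² + 7² = 9 + 49 = 58
58 → 5² + 8² = 25 + 64 = 89
89 → 8² + 9² = 64 + 81 = 145
145 → 1² + 4² + 5² = 1 + 16 + 25 = 42
42 → 4² + 2² = 16 + 4 = 20
20 → 2² + 0² = 4 + 0 = 4
4 → 4² = 16  — 16 repeats.
That took 11 steps.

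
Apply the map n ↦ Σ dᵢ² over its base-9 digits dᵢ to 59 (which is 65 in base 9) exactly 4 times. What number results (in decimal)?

59 = (6,5)_9 → 6² + 5² = 61
61 = (6,7)_9 → 6² + 7² = 85
85 = (1,0,4)_9 → 1² + 0² + 4² = 17
17 = (1,8)_9 → 1² + 8² = 65

65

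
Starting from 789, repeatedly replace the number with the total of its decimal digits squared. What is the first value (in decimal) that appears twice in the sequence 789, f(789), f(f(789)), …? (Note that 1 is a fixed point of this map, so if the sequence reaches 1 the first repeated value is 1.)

789 → 7² + 8² + 9² = 49 + 64 + 81 = 194
194 → 1² + 9² + 4² = 1 + 81 + 16 = 98
98 → 9² + 8² = 81 + 64 = 145
145 → 1² + 4² + 5² = 1 + 16 + 25 = 42
42 → 4² + 2² = 16 + 4 = 20
20 → 2² + 0² = 4 + 0 = 4
4 → 4² = 16
16 → 1² + 6² = 1 + 36 = 37
37 → 3² + 7² = 9 + 49 = 58
58 → 5² + 8² = 25 + 64 = 89
89 → 8² + 9² = 64 + 81 = 145  — 145 already appeared earlier.

145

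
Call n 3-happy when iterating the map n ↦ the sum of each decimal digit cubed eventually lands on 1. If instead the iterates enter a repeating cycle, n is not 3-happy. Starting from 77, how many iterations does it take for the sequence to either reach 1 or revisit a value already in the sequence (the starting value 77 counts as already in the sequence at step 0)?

77 → 7³ + 7³ = 686
686 → 6³ + 8³ + 6³ = 944
944 → 9³ + 4³ + 4³ = 857
857 → 8³ + 5³ + 7³ = 980
980 → 9³ + 8³ + 0³ = 1241
1241 → 1³ + 2³ + 4³ + 1³ = 74
74 → 7³ + 4³ = 407
407 → 4³ + 0³ + 7³ = 407  — 407 repeats.
That took 8 steps.

8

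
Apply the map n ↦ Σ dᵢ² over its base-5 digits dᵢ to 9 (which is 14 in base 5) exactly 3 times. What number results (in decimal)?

9 = (1,4)_5 → 1² + 4² = 1 + 16 = 17
17 = (3,2)_5 → 3² + 2² = 9 + 4 = 13
13 = (2,3)_5 → 2² + 3² = 4 + 9 = 13

13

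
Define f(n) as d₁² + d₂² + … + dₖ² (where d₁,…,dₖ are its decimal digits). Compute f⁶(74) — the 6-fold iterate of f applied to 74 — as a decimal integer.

145

74 → 7² + 4² = 49 + 16 = 65
65 → 6² + 5² = 36 + 25 = 61
61 → 6² + 1² = 36 + 1 = 37
37 → 3² + 7² = 9 + 49 = 58
58 → 5² + 8² = 25 + 64 = 89
89 → 8² + 9² = 64 + 81 = 145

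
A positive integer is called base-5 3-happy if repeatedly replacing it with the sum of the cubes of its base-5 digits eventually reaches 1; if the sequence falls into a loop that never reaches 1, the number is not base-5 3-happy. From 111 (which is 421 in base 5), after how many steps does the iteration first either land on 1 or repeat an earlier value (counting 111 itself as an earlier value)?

9

111 = (4,2,1)_5 → 4³ + 2³ + 1³ = 73
73 = (2,4,3)_5 → 2³ + 4³ + 3³ = 99
99 = (3,4,4)_5 → 3³ + 4³ + 4³ = 155
155 = (1,1,1,0)_5 → 1³ + 1³ + 1³ + 0³ = 3
3 = (3)_5 → 3³ = 27
27 = (1,0,2)_5 → 1³ + 0³ + 2³ = 9
9 = (1,4)_5 → 1³ + 4³ = 65
65 = (2,3,0)_5 → 2³ + 3³ + 0³ = 35
35 = (1,2,0)_5 → 1³ + 2³ + 0³ = 9  — 9 repeats.
That took 9 steps.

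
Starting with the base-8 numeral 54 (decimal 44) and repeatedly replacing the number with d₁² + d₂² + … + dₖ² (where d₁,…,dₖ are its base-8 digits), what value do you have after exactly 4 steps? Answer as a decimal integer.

26

44 = (5,4)_8 → 5² + 4² = 25 + 16 = 41
41 = (5,1)_8 → 5² + 1² = 25 + 1 = 26
26 = (3,2)_8 → 3² + 2² = 9 + 4 = 13
13 = (1,5)_8 → 1² + 5² = 1 + 25 = 26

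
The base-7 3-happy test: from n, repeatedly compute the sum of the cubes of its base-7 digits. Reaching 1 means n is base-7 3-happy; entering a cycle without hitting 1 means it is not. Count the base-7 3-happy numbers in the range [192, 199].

192: 192 → 270 → 216 → 288 → 342 → 648 → 282 → 258 → 342  — not base-7 3-happy
193: 193 → 307 → 433 → 343 → 1  — base-7 3-happy
194: 194 → 368 → 92 → 218 → 92  — not base-7 3-happy
195: 195 → 459 → 81 → 129 → 99 → 9 → 9  — not base-7 3-happy
196: 196 → 64 → 10 → 28 → 64  — not base-7 3-happy
197: 197 → 65 → 17 → 35 → 125 → 251 → 341 → 557 → 137 → 197  — not base-7 3-happy
198: 198 → 72 → 36 → 126 → 72  — not base-7 3-happy
199: 199 → 91 → 217 → 91  — not base-7 3-happy
base-7 3-happy: 193

1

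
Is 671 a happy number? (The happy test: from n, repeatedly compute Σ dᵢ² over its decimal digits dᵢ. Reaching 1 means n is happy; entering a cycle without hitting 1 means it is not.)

happy

671 → 86
86 → 100
100 → 1  — reached 1.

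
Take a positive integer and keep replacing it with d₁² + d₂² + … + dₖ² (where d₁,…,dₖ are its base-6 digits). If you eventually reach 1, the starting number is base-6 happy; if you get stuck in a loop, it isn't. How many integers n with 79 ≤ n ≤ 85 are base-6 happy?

1

79: 79 → 6 → 1  (reaches 1)
80: 80 → 9 → 10 → 17 → 29 → 41 → 26 → 20 → 13 → 5 → 25 → 17  (repeats 17)
81: 81 → 14 → 8 → 5 → 25 → 17 → 29 → 41 → 26 → 20 → 13 → 5  (repeats 5)
82: 82 → 21 → 18 → 9 → 10 → 17 → 29 → 41 → 26 → 20 → 13 → 5 → 25 → 17  (repeats 17)
83: 83 → 30 → 25 → 17 → 29 → 41 → 26 → 20 → 13 → 5 → 25  (repeats 25)
84: 84 → 8 → 5 → 25 → 17 → 29 → 41 → 26 → 20 → 13 → 5  (repeats 5)
85: 85 → 9 → 10 → 17 → 29 → 41 → 26 → 20 → 13 → 5 → 25 → 17  (repeats 17)
base-6 happy: 79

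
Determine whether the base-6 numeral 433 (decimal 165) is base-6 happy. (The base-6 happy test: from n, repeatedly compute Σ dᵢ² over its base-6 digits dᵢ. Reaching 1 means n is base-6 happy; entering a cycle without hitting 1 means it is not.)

not base-6 happy

165 = (4,3,3)_6 → 4² + 3² + 3² = 34
34 = (5,4)_6 → 5² + 4² = 41
41 = (1,0,5)_6 → 1² + 0² + 5² = 26
26 = (4,2)_6 → 4² + 2² = 20
20 = (3,2)_6 → 3² + 2² = 13
13 = (2,1)_6 → 2² + 1² = 5
5 = (5)_6 → 5² = 25
25 = (4,1)_6 → 4² + 1² = 17
17 = (2,5)_6 → 2² + 5² = 29
29 = (4,5)_6 → 4² + 5² = 41  — 41 already seen; the sequence cycles without reaching 1.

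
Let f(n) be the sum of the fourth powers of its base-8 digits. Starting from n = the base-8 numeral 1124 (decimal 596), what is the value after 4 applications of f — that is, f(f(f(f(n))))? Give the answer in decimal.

596 = (1,1,2,4)_8 → 1⁴ + 1⁴ + 2⁴ + 4⁴ = 1 + 1 + 16 + 256 = 274
274 = (4,2,2)_8 → 4⁴ + 2⁴ + 2⁴ = 256 + 16 + 16 = 288
288 = (4,4,0)_8 → 4⁴ + 4⁴ + 0⁴ = 256 + 256 + 0 = 512
512 = (1,0,0,0)_8 → 1⁴ + 0⁴ + 0⁴ + 0⁴ = 1 + 0 + 0 + 0 = 1

1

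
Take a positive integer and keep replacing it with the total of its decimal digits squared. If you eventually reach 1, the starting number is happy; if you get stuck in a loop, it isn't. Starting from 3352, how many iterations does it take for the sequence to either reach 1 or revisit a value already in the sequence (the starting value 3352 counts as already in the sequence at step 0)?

3352 → 3² + 3² + 5² + 2² = 9 + 9 + 25 + 4 = 47
47 → 4² + 7² = 16 + 49 = 65
65 → 6² + 5² = 36 + 25 = 61
61 → 6² + 1² = 36 + 1 = 37
37 → 3² + 7² = 9 + 49 = 58
58 → 5² + 8² = 25 + 64 = 89
89 → 8² + 9² = 64 + 81 = 145
145 → 1² + 4² + 5² = 1 + 16 + 25 = 42
42 → 4² + 2² = 16 + 4 = 20
20 → 2² + 0² = 4 + 0 = 4
4 → 4² = 16
16 → 1² + 6² = 1 + 36 = 37  — 37 repeats.
That took 12 steps.

12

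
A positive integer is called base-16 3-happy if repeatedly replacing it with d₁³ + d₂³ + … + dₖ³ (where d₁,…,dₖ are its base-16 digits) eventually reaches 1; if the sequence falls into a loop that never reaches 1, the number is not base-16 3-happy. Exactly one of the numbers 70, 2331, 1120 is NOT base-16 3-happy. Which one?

2331

70: 70 → 280 → 514 → 16 → 1  — reaches 1 (base-16 3-happy)
2331: 2331 → 2061 → 2709 → 1854 → 3114 → 2736 → 2331  — repeats 2331 (not base-16 3-happy)
1120: 1120 → 280 → 514 → 16 → 1  — reaches 1 (base-16 3-happy)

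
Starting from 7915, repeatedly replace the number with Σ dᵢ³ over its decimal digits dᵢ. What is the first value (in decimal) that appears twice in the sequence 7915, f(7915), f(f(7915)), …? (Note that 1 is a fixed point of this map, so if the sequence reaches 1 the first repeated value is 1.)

7915 → 7³ + 9³ + 1³ + 5³ = 343 + 729 + 1 + 125 = 1198
1198 → 1³ + 1³ + 9³ + 8³ = 1 + 1 + 729 + 512 = 1243
1243 → 1³ + 2³ + 4³ + 3³ = 1 + 8 + 64 + 27 = 100
100 → 1³ + 0³ + 0³ = 1 + 0 + 0 = 1  — reached the fixed point 1.
1 → 1, so 1 is the first repeated value.

1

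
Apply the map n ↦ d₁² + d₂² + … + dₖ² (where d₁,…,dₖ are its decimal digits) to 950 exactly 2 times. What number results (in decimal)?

37

950 → 9² + 5² + 0² = 81 + 25 + 0 = 106
106 → 1² + 0² + 6² = 1 + 0 + 36 = 37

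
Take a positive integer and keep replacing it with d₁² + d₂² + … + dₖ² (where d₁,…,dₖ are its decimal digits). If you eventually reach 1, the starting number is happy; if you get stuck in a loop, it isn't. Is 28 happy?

happy

28 → 68
68 → 100
100 → 1  — reached 1.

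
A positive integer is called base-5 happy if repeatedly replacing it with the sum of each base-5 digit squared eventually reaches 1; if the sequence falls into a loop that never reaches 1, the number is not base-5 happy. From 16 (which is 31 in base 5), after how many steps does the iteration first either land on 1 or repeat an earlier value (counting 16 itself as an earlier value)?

3

16 = (3,1)_5 → 3² + 1² = 9 + 1 = 10
10 = (2,0)_5 → 2² + 0² = 4 + 0 = 4
4 = (4)_5 → 4² = 16  — 16 repeats.
That took 3 steps.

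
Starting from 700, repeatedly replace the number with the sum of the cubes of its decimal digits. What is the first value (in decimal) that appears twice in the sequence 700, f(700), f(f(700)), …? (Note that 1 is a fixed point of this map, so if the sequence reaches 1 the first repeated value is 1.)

700 → 7³ + 0³ + 0³ = 343
343 → 3³ + 4³ + 3³ = 118
118 → 1³ + 1³ + 8³ = 514
514 → 5³ + 1³ + 4³ = 190
190 → 1³ + 9³ + 0³ = 730
730 → 7³ + 3³ + 0³ = 370
370 → 3³ + 7³ + 0³ = 370  — 370 already appeared earlier.

370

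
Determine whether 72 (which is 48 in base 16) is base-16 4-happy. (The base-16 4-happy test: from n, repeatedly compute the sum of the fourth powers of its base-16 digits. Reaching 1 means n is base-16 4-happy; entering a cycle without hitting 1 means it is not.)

base-16 4-happy

72 = (4,8)_16 → 4⁴ + 8⁴ = 4352
4352 = (1,1,0,0)_16 → 1⁴ + 1⁴ + 0⁴ + 0⁴ = 2
2 = (2)_16 → 2⁴ = 16
16 = (1,0)_16 → 1⁴ + 0⁴ = 1  — reached 1.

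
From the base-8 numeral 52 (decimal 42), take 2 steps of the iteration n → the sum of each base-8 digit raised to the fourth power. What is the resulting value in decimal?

42 = (5,2)_8 → 641
641 = (1,2,0,1)_8 → 18

18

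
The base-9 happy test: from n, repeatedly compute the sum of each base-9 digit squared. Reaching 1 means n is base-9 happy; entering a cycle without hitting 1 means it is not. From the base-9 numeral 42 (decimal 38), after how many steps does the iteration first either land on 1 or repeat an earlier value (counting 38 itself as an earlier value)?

5

38 = (4,2)_9 → 20
20 = (2,2)_9 → 8
8 = (8)_9 → 64
64 = (7,1)_9 → 50
50 = (5,5)_9 → 50  — 50 repeats.
That took 5 steps.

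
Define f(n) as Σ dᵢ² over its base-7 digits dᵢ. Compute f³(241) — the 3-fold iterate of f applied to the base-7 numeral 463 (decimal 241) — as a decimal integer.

45

241 = (4,6,3)_7 → 4² + 6² + 3² = 61
61 = (1,1,5)_7 → 1² + 1² + 5² = 27
27 = (3,6)_7 → 3² + 6² = 45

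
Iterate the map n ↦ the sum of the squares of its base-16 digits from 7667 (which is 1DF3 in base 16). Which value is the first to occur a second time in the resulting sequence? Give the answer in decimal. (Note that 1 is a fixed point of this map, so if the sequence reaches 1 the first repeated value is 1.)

1

7667 = (1,13,15,3)_16 → 1² + 13² + 15² + 3² = 404
404 = (1,9,4)_16 → 1² + 9² + 4² = 98
98 = (6,2)_16 → 6² + 2² = 40
40 = (2,8)_16 → 2² + 8² = 68
68 = (4,4)_16 → 4² + 4² = 32
32 = (2,0)_16 → 2² + 0² = 4
4 = (4)_16 → 4² = 16
16 = (1,0)_16 → 1² + 0² = 1  — reached the fixed point 1.
1 → 1, so 1 is the first repeated value.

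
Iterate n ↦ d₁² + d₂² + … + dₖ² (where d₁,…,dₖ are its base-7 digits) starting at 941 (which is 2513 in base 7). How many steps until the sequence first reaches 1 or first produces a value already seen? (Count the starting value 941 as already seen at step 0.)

941 = (2,5,1,3)_7 → 2² + 5² + 1² + 3² = 4 + 25 + 1 + 9 = 39
39 = (5,4)_7 → 5² + 4² = 25 + 16 = 41
41 = (5,6)_7 → 5² + 6² = 25 + 36 = 61
61 = (1,1,5)_7 → 1² + 1² + 5² = 1 + 1 + 25 = 27
27 = (3,6)_7 → 3² + 6² = 9 + 36 = 45
45 = (6,3)_7 → 6² + 3² = 36 + 9 = 45  — 45 repeats.
That took 6 steps.

6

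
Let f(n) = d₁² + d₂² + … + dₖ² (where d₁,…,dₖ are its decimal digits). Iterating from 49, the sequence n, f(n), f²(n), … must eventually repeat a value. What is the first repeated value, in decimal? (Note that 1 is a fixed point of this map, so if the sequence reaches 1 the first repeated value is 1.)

49 → 4² + 9² = 16 + 81 = 97
97 → 9² + 7² = 81 + 49 = 130
130 → 1² + 3² + 0² = 1 + 9 + 0 = 10
10 → 1² + 0² = 1 + 0 = 1  — reached the fixed point 1.
1 → 1, so 1 is the first repeated value.

1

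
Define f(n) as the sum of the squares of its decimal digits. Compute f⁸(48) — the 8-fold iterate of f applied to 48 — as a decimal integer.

42

48 → 4² + 8² = 16 + 64 = 80
80 → 8² + 0² = 64 + 0 = 64
64 → 6² + 4² = 36 + 16 = 52
52 → 5² + 2² = 25 + 4 = 29
29 → 2² + 9² = 4 + 81 = 85
85 → 8² + 5² = 64 + 25 = 89
89 → 8² + 9² = 64 + 81 = 145
145 → 1² + 4² + 5² = 1 + 16 + 25 = 42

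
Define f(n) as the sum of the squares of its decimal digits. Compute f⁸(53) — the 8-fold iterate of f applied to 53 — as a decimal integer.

20

53 → 5² + 3² = 34
34 → 3² + 4² = 25
25 → 2² + 5² = 29
29 → 2² + 9² = 85
85 → 8² + 5² = 89
89 → 8² + 9² = 145
145 → 1² + 4² + 5² = 42
42 → 4² + 2² = 20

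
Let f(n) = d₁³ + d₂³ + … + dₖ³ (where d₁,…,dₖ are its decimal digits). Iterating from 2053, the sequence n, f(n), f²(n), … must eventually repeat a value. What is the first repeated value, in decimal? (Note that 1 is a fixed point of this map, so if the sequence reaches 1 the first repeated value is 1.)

160

2053 → 160
160 → 217
217 → 352
352 → 160  — 160 already appeared earlier.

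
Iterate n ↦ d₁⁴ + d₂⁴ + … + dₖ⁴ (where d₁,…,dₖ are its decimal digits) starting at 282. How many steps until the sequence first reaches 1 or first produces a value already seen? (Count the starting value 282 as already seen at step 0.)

282 → 2⁴ + 8⁴ + 2⁴ = 16 + 4096 + 16 = 4128
4128 → 4⁴ + 1⁴ + 2⁴ + 8⁴ = 256 + 1 + 16 + 4096 = 4369
4369 → 4⁴ + 3⁴ + 6⁴ + 9⁴ = 256 + 81 + 1296 + 6561 = 8194
8194 → 8⁴ + 1⁴ + 9⁴ + 4⁴ = 4096 + 1 + 6561 + 256 = 10914
10914 → 1⁴ + 0⁴ + 9⁴ + 1⁴ + 4⁴ = 1 + 0 + 6561 + 1 + 256 = 6819
6819 → 6⁴ + 8⁴ + 1⁴ + 9⁴ = 1296 + 4096 + 1 + 6561 = 11954
11954 → 1⁴ + 1⁴ + 9⁴ + 5⁴ + 4⁴ = 1 + 1 + 6561 + 625 + 256 = 7444
7444 → 7⁴ + 4⁴ + 4⁴ + 4⁴ = 2401 + 256 + 256 + 256 = 3169
3169 → 3⁴ + 1⁴ + 6⁴ + 9⁴ = 81 + 1 + 1296 + 6561 = 7939
7939 → 7⁴ + 9⁴ + 3⁴ + 9⁴ = 2401 + 6561 + 81 + 6561 = 15604
15604 → 1⁴ + 5⁴ + 6⁴ + 0⁴ + 4⁴ = 1 + 625 + 1296 + 0 + 256 = 2178
2178 → 2⁴ + 1⁴ + 7⁴ + 8⁴ = 16 + 1 + 2401 + 4096 = 6514
6514 → 6⁴ + 5⁴ + 1⁴ + 4⁴ = 1296 + 625 + 1 + 256 = 2178  — 2178 repeats.
That took 13 steps.

13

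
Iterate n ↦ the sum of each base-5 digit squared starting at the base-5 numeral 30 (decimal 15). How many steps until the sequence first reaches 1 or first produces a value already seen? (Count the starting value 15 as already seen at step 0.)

15 = (3,0)_5 → 3² + 0² = 9
9 = (1,4)_5 → 1² + 4² = 17
17 = (3,2)_5 → 3² + 2² = 13
13 = (2,3)_5 → 2² + 3² = 13  — 13 repeats.
That took 4 steps.

4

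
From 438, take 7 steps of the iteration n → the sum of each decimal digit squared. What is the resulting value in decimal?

438 → 4² + 3² + 8² = 16 + 9 + 64 = 89
89 → 8² + 9² = 64 + 81 = 145
145 → 1² + 4² + 5² = 1 + 16 + 25 = 42
42 → 4² + 2² = 16 + 4 = 20
20 → 2² + 0² = 4 + 0 = 4
4 → 4² = 16
16 → 1² + 6² = 1 + 36 = 37

37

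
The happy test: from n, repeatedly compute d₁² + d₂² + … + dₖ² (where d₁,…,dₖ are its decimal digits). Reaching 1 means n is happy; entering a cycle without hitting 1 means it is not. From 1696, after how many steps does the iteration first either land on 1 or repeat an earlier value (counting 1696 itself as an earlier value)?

10

1696 → 154
154 → 42
42 → 20
20 → 4
4 → 16
16 → 37
37 → 58
58 → 89
89 → 145
145 → 42  — 42 repeats.
That took 10 steps.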